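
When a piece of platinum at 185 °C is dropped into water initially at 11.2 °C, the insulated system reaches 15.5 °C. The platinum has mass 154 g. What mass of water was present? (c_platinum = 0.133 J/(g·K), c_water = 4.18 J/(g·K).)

Heat lost by the platinum = heat gained by the water:
154×0.133×(185 − 15.5) = m×4.18×(15.5 − 11.2)
17.97 m = 3471.7  ⇒  m ≈ 193.2 g

m ≈ 193 g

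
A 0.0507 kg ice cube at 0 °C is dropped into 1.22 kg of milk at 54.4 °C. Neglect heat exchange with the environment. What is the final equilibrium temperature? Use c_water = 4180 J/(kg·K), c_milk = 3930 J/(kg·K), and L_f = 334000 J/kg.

T_f ≈ 48.7 °C

Heat gained plus heat lost sum to zero:
latent heat to melt: 0.0507·334000 = 16934; meltwater 0→T: 0.0507·4180·T = 211.93 T; milk cools: 1.22·3930·(T − 54.4) = 4794.6(T − 54.4)
5006.5 T = 260826 − 16934 = 243892
T ≈ 48.71 °C — above 0 °C, consistent with complete melting.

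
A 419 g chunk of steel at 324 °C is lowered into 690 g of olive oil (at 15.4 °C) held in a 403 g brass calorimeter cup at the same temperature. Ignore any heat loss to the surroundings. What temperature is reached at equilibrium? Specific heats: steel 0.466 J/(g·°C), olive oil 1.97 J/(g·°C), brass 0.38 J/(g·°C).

T_f ≈ 50.7 °C

Taking heat into each body as positive, Σ m c ΔT = 0:
419×0.466×(T − 324) + 690×1.97×(T − 15.4) + 403×0.38×(T − 15.4) = 0
195.25(T − 324) + 1359.3(T − 15.4) + 153.14(T − 15.4) = 0
1707.7 T = 86554
T ≈ 50.68 °C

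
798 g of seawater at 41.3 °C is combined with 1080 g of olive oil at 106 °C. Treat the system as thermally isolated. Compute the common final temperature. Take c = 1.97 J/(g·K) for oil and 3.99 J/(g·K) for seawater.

T_f is the heat-capacity-weighted average of the initial temperatures:
T_f = (2127.6×106 + 3184×41.3) / (2127.6 + 3184)
    = 357026 / 5311.6 ≈ 67.22 °C

T_f ≈ 67.2 °C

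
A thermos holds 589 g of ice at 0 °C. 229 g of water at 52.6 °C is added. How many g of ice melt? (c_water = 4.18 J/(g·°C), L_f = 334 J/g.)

m_melted ≈ 151 g

Water can give up m c ΔT = 229×4.18×52.6 = 50350 J before reaching 0 °C.
Fully melting the ice requires m_ice L_f = 589×334 = 196726 J.
50350 J < 196726 J, so only part of the ice melts and the system sits at 0 °C.
Mass melted = 50350/334 ≈ 150.7 g.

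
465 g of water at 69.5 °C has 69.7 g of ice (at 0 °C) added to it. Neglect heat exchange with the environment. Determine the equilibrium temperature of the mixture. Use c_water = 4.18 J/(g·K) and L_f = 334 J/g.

T_f ≈ 50.0 °C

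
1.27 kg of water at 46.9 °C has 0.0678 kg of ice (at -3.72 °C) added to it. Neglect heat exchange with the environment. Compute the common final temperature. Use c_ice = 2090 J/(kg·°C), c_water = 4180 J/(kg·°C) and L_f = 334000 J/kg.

T_f ≈ 40.4 °C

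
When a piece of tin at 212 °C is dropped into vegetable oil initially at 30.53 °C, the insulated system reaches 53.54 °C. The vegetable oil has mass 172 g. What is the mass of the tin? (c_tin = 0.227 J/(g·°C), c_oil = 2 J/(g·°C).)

m ≈ 220 g

|Q_tin| = |Q_oil|:
m·0.227·(212 − 53.54) = 172·2·(53.54 − 30.53)
35.97 m = 7915.4  ⇒  m ≈ 220.1 g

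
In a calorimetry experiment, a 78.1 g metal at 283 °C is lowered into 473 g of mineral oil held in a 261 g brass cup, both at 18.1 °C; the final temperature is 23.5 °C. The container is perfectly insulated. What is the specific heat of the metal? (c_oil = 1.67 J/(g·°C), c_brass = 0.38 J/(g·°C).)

Let T be the final temperature. ΣQ_i = 0:
78.1×c×(23.5 − 283) + 473×1.67×(23.5 − 18.1) + 261×0.38×(23.5 − 18.1) = 0
-20267 c = -4801.1
c = -4801.1/-20267 ≈ 0.2369 J/(g·°C)

c ≈ 0.237 J/(g·°C)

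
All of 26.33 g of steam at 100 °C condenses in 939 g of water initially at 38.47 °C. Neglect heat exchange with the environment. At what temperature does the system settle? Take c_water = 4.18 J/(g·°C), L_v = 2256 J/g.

T_f ≈ 54.9 °C

Sum of m c ΔT and latent-heat terms is zero:
steam→water at 100 °C releases m L_v = 26.33·2256 = 59400; condensate cools 100→T: 26.33·4.18·(T − 100) = 110.06(T − 100); original water: 3925(T − 38.47)
4035.1 T = 59400 + 11006 + 150996 = 221402
T ≈ 54.87 °C — below 100 °C, confirming all the steam condensed.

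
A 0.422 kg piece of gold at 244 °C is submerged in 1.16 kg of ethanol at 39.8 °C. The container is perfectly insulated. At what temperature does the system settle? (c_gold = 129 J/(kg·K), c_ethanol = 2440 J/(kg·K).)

T_f ≈ 43.7 °C

Heat lost by the gold equals heat gained by the ethanol:
0.422*129*(244 − T) = 1.16*2440*(T − 39.8)
54.44(244 − T) = 2830.4(T − 39.8)
2884.8 T = 125933  ⇒  T ≈ 43.65 °C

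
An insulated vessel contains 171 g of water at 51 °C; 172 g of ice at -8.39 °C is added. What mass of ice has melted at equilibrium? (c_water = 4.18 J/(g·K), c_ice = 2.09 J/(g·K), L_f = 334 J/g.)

Cooling the water to 0 °C releases 171×4.18×51 = 36454 J.
Warming the ice to 0 °C takes 172×2.09×8.39 = 3016 J, leaving 33438 J for melting.
To melt every bit of ice: 172×334 = 57448 J.
That's not enough to melt it all — equilibrium is at 0 °C with ice remaining.
m_melted×334 = 33438  ⇒  m_melted ≈ 100.1 g.

m_melted ≈ 100 g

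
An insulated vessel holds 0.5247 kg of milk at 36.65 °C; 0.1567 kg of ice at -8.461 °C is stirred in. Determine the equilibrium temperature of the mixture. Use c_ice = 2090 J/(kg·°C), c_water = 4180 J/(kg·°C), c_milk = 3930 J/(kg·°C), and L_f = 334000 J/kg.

T_f ≈ 7.5 °C

Heat gained plus heat lost sum to zero:
ice -8.461→0 °C: 0.1567·2090·8.461 = 2771; latent heat to melt: 0.1567·334000 = 52338; meltwater 0→T: 0.1567·4180·T = 655.01 T; milk cools: 0.5247·3930·(T − 36.65) = 2062.1(T − 36.65)
2717.1 T = 75575 − 55109 = 20466
T ≈ 7.53 °C — above 0 °C, consistent with complete melting.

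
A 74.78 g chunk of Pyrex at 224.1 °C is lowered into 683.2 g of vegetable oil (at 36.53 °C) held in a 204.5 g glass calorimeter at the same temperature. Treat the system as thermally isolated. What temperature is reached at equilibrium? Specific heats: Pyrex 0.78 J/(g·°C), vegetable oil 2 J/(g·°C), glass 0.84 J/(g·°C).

T_f ≈ 43.4 °C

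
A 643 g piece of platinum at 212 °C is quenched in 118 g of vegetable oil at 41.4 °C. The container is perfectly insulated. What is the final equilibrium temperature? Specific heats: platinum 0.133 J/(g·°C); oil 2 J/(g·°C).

T_f ≈ 86.8 °C

With ΣQ=0 the equilibrium temperature is the m·c-weighted mean:
T_f = (85.52·212 + 236·41.4) / (85.52 + 236)
    = 27900 / 321.52 ≈ 86.78 °C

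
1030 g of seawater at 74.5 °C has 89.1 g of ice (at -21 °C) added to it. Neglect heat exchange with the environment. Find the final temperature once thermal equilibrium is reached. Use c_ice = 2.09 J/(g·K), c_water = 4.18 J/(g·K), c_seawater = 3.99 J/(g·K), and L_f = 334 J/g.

Sum of m c ΔT and latent-heat terms is zero:
warm ice to 0 °C: 89.1×2.09×(0 − (-21)) = 3910.6; latent heat to melt: 89.1×334 = 29759; meltwater 0→T: 89.1×4.18×T = 372.44 T; seawater: 4109.7(T − 74.5)
4482.1 T = 306173 − 33670 = 272503
T ≈ 60.80 °C (positive, so assuming full melt was valid).

T_f ≈ 60.8 °C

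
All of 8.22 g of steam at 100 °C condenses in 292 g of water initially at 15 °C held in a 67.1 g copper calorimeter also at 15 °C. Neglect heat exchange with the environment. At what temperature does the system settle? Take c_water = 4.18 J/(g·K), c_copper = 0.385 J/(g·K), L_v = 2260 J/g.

T_f ≈ 31.8 °C

Setting the total heat transfer to zero:
steam→water at 100 °C releases m L_v = 8.22×2260 = 18577; condensate cools 100→T: 8.22×4.18×(T − 100) = 34.36(T − 100); original water: 1220.6(T − 15); cup: 25.83(T − 15)
1280.8 T = 18577 + 3436 + 18696 = 40709
T ≈ 31.79 °C (< 100 °C, so full condensation is consistent).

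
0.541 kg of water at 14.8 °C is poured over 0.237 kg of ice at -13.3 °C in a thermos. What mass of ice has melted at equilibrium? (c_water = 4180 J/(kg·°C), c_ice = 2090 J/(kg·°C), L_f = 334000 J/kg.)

Heat available from the water dropping to 0 °C: 0.541·4180·14.8 = 33468 J.
Of that, 0.237·2090·13.3 = 6587.9 J goes to bring the ice to 0 °C, leaving 26881 J.
Melting all 0.237 kg of ice would need 0.237·334000 = 79158 J.
Since 26881 < 79158 J, not all the ice melts; equilibrium is at 0 °C.
m_melt = 26881 / L_f = 0.08048 kg.

m_melted ≈ 0.0805 kg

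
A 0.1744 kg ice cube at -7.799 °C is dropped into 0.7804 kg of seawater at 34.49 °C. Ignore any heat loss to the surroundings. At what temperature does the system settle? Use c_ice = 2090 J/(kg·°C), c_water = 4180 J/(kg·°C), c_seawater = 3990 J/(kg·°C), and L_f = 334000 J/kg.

Net heat exchanged in the isolated system is zero:
warm ice to 0 °C: 0.1744×2090×(0 − (-7.799)) = 2842.7
  latent heat to melt: 0.1744×334000 = 58250
  meltwater 0→T: 0.1744×4180×T = 728.99 T
  seawater cools: 0.7804×3990×(T − 34.49) = 3113.8(T − 34.49)
3842.8 T = 107395 − 61092 = 46303
T ≈ 12.05 °C — above 0 °C, consistent with complete melting.

T_f ≈ 12.0 °C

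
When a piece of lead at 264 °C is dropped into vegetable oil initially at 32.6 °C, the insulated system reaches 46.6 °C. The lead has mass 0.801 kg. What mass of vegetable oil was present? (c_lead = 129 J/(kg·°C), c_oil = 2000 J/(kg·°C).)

m ≈ 0.802 kg

Heat lost by the lead = heat gained by the oil:
0.801×129×(264 − 46.6) = m×2000×(46.6 − 32.6)
28000 m = 22464  ⇒  m ≈ 0.8023 kg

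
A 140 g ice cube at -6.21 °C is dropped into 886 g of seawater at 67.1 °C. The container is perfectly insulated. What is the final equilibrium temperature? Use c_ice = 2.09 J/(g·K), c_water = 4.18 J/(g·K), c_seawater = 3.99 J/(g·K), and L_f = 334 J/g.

T_f ≈ 45.8 °C

Conservation of energy gives ΣQ = 0:
warm ice to 0 °C: 140×2.09×(0 − (-6.21)) = 1817; fusion: m_ice L_f = 140×334 = 46760; meltwater 0→T: 140×4.18×T = 585.2 T; seawater: 3535.1(T − 67.1)
4120.3 T = 237208 − 48577 = 188631
T ≈ 45.78 °C. Since T > 0 °C, the all-ice-melts assumption holds.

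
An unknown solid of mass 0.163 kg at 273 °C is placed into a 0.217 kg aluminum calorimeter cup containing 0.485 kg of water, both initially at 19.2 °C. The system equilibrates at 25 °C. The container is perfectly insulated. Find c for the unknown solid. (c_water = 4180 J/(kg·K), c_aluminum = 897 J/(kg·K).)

c ≈ 319 J/(kg·K)

Setting the total heat transfer to zero:
0.163×c×(25 − 273) + 0.485×4180×(25 − 19.2) + 0.217×897×(25 − 19.2) = 0
-40.42 c = -12887
c = -12887/-40.42 ≈ 318.8 J/(kg·K)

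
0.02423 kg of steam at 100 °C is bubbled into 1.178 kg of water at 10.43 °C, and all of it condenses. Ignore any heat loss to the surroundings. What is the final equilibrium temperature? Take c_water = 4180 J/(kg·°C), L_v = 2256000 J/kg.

T_f ≈ 23.1 °C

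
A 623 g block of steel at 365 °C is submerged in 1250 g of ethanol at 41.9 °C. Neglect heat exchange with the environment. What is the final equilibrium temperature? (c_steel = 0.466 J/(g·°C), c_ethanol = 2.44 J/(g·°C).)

T_f ≈ 70.0 °C

Setting the total heat transfer to zero:
623*0.466*(T − 365) + 1250*2.44*(T − 41.9) = 0
290.32(T − 365) + 3050(T − 41.9) = 0
3340.3 T = 233761
T ≈ 69.98 °C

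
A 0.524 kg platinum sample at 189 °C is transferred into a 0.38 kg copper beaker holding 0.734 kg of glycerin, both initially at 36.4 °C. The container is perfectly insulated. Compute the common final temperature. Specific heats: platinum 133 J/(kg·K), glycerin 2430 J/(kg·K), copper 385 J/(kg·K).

T_f ≈ 41.7 °C

Let T be the final temperature. ΣQ_i = 0:
0.524*133*(T − 189) + 0.734*2430*(T − 36.4) + 0.38*385*(T − 36.4) = 0
69.69(T − 189) + 1783.6(T − 36.4) + 146.3(T − 36.4) = 0
1999.6 T = 83421
T = 83421 / 1999.6 = 41.7 °C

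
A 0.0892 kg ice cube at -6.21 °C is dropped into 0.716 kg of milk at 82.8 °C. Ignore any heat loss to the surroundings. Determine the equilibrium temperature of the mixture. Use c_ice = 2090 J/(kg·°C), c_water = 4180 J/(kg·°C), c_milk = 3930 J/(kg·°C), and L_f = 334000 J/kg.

T_f ≈ 63.4 °C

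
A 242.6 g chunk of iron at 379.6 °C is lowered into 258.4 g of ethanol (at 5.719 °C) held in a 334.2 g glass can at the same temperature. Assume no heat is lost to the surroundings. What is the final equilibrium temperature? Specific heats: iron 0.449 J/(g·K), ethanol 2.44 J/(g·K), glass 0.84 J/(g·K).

T_f ≈ 45.6 °C

With ΣQ=0 the equilibrium temperature is the m·c-weighted mean:
T_f = (108.93·379.6 + 630.5·5.719 + 280.73·5.719) / (108.93 + 630.5 + 280.73)
    = 46560 / 1020.2 ≈ 45.64 °C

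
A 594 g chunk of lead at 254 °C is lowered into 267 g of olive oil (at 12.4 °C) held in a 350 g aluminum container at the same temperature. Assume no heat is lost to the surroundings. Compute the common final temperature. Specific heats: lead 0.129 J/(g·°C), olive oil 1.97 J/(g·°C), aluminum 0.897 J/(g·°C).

Net heat exchanged in the isolated system is zero:
594·0.129·(T − 254) + 267·1.97·(T − 12.4) + 350·0.897·(T − 12.4) = 0
76.63(T − 254) + 525.99(T − 12.4) + 313.95(T − 12.4) = 0
916.57 T = 29878
T = 29878/916.57 ≈ 32.60 °C

T_f ≈ 32.6 °C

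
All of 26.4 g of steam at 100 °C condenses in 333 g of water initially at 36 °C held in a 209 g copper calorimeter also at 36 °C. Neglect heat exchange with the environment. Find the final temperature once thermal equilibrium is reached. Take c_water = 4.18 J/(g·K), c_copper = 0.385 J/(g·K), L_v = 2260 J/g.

Energy balance with sensible and latent terms:
condense steam: −26.4×2260 = −59664
  condensate cools 100→T: 26.4×4.18×(T − 100) = 110.35(T − 100)
  original water: 1391.9(T − 36)
  cup: 80.47(T − 36)
1582.8 T = 59664 + 11035 + 53007 = 123706
T ≈ 78.16 °C — below 100 °C, confirming all the steam condensed.

T_f ≈ 78.2 °C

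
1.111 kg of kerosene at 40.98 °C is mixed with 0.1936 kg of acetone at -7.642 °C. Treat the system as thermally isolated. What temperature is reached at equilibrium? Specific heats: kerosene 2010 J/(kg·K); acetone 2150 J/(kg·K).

Let T be the final temperature. ΣQ_i = 0:
1.111·2010·(T − 40.98) + 0.1936·2150·(T − (-7.642)) = 0
2233.1(T − 40.98) + 416.24(T − (-7.642)) = 0
2649.4 T = 88332
T = 88332/2649.4 ≈ 33.34 °C

T_f ≈ 33.3 °C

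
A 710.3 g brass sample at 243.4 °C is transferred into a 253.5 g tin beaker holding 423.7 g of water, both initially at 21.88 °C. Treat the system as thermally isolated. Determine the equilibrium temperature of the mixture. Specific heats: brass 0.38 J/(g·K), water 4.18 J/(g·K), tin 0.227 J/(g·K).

T_f ≈ 50.4 °C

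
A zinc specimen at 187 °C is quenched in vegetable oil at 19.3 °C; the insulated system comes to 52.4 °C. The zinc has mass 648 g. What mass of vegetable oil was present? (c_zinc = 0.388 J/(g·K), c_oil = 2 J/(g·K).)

m ≈ 511 g

Heat lost by the zinc = heat gained by the oil:
648×0.388×(187 − 52.4) = m×2×(52.4 − 19.3)
66.2 m = 33842  ⇒  m ≈ 511.2 g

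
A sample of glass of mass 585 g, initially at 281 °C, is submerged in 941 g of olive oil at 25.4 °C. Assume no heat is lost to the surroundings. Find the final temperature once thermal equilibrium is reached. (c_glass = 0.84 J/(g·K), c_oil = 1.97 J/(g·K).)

T_f ≈ 79.0 °C

Conservation of energy gives ΣQ = 0:
585·0.84·(T − 281) + 941·1.97·(T − 25.4) = 0
491.4(T − 281) + 1853.8(T − 25.4) = 0
2345.2 T = 185169
T ≈ 78.96 °C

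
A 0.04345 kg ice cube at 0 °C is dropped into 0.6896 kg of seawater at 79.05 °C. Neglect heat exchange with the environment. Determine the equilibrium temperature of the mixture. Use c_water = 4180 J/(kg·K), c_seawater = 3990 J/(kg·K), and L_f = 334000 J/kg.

T_f ≈ 69.2 °C

Energy conservation, ΣQ = 0:
latent heat to melt: 0.04345×334000 = 14512
  meltwater 0→T: 0.04345×4180×T = 181.62 T
  seawater: 2751.5(T − 79.05)
2933.1 T = 217506 − 14512 = 202994
T ≈ 69.21 °C — above 0 °C, consistent with complete melting.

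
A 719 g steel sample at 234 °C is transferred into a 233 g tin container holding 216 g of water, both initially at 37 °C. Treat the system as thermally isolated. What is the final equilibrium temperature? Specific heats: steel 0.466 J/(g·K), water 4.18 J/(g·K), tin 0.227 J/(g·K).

T_f ≈ 88.1 °C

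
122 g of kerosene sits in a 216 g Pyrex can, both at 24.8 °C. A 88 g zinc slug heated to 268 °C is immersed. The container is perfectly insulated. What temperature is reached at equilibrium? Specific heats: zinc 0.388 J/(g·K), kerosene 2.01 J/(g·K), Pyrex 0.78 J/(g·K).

Energy conservation, ΣQ = 0:
88·0.388·(T − 268) + 122·2.01·(T − 24.8) + 216·0.78·(T − 24.8) = 0
(34.14 + 245.22 + 168.48) T = 34.14·268 + 245.22·24.8 + 168.48·24.8
T = 19410 / 447.84 = 43.3 °C

T_f ≈ 43.3 °C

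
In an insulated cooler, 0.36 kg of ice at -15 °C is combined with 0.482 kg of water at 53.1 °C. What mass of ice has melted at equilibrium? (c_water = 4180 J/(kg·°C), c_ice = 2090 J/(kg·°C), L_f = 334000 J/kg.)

Heat available from the water dropping to 0 °C: 0.482×4180×53.1 = 106984 J.
Warming the ice to 0 °C takes 0.36×2090×15 = 11286 J, leaving 95698 J for melting.
Melting all 0.36 kg of ice would need 0.36×334000 = 120240 J.
95698 J < 120240 J, so only part of the ice melts and the system sits at 0 °C.
m_melted×334000 = 95698  ⇒  m_melted ≈ 0.2865 kg.

m_melted ≈ 0.287 kg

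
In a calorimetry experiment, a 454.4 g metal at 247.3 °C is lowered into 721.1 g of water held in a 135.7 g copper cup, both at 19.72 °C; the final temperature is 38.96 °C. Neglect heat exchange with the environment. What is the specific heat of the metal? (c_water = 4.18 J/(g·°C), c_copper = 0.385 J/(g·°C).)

c ≈ 0.623 J/(g·°C)

Let T be the final temperature. ΣQ_i = 0:
454.4·c·(38.96 − 247.3) + 721.1·4.18·(38.96 − 19.72) + 135.7·0.385·(38.96 − 19.72) = 0
-94670 c = -58998
c = -58998/-94670 ≈ 0.6232 J/(g·°C)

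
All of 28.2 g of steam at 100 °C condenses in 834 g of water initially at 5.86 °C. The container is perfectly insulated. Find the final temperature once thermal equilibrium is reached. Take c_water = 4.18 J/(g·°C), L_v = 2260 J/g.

Net heat exchanged in the isolated system is zero:
condense steam: −28.2·2260 = −63732; condensate cools 100→T: 28.2·4.18·(T − 100) = 117.88(T − 100); water warms: 834·4.18·(T − 5.86) = 3486.1(T − 5.86)
3604 T = 63732 + 11788 + 20429 = 95948
T ≈ 26.62 °C — below 100 °C, confirming all the steam condensed.

T_f ≈ 26.6 °C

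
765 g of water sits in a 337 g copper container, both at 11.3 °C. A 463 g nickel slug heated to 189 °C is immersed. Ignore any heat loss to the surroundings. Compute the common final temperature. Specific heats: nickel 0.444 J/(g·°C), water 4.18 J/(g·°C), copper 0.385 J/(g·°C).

Conservation of energy gives ΣQ = 0:
463×0.444×(T − 189) + 765×4.18×(T − 11.3) + 337×0.385×(T − 11.3) = 0
(205.57 + 3197.7 + 129.75) T = 205.57×189 + 3197.7×11.3 + 129.75×11.3
T = 76453 / 3533 = 21.6 °C

T_f ≈ 21.6 °C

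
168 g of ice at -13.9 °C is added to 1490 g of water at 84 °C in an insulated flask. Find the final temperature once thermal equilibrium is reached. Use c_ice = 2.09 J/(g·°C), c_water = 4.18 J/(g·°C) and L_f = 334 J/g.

Energy conservation, ΣQ = 0:
ice -13.9→0 °C: 168·2.09·13.9 = 4880.6
  latent heat to melt: 168·334 = 56112
  meltwater 0→T: 168·4.18·T = 702.24 T
  water: 6228.2(T − 84)
6930.4 T = 523169 − 60993 = 462176
T ≈ 66.69 °C. Since T > 0 °C, the all-ice-melts assumption holds.

T_f ≈ 66.7 °C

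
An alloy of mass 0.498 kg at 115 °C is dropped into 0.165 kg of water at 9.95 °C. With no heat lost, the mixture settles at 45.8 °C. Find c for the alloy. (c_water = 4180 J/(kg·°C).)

c ≈ 717 J/(kg·°C)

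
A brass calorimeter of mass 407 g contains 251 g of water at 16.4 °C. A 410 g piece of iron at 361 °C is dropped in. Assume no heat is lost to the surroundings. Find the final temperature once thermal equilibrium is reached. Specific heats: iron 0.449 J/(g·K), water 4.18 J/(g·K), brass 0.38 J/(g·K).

Energy conservation, ΣQ = 0:
410×0.449×(T − 361) + 251×4.18×(T − 16.4) + 407×0.38×(T − 16.4) = 0
184.09(T − 361) + 1049.2(T − 16.4) + 154.66(T − 16.4) = 0
(184.09 + 1049.2 + 154.66) T = 184.09×361 + 1049.2×16.4 + 154.66×16.4
T = 86199/1387.9 ≈ 62.11 °C

T_f ≈ 62.1 °C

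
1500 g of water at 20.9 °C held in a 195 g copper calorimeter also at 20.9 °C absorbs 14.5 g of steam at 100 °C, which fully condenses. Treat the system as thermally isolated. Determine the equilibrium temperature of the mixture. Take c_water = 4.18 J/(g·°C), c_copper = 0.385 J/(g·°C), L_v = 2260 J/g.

T_f ≈ 26.8 °C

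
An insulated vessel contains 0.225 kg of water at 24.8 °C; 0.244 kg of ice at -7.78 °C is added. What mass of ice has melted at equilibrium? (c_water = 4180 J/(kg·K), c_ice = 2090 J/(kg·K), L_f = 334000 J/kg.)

m_melted ≈ 0.058 kg

Water can give up m c ΔT = 0.225·4180·24.8 = 23324 J before reaching 0 °C.
Warming the ice to 0 °C takes 0.244·2090·7.78 = 3967.5 J, leaving 19357 J for melting.
Fully melting the ice requires m_ice L_f = 0.244·334000 = 81496 J.
Since 19357 < 81496 J, not all the ice melts; equilibrium is at 0 °C.
Mass melted = 19357/334000 ≈ 0.05795 kg.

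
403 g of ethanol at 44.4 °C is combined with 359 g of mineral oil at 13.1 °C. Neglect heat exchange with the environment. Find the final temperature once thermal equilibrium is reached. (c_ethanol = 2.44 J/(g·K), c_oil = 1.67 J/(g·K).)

T_f is the heat-capacity-weighted average of the initial temperatures:
T_f = (983.32*44.4 + 599.53*13.1) / (983.32 + 599.53)
    = 51513 / 1582.8 ≈ 32.54 °C

T_f ≈ 32.5 °C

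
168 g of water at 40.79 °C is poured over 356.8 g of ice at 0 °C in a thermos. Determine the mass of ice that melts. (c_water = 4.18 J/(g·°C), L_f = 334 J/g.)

m_melted ≈ 85.8 g

Water can give up m c ΔT = 168·4.18·40.79 = 28644 J before reaching 0 °C.
Fully melting the ice requires m_ice L_f = 356.8·334 = 119171 J.
28644 J < 119171 J, so only part of the ice melts and the system sits at 0 °C.
m_melted·334 = 28644  ⇒  m_melted ≈ 85.76 g.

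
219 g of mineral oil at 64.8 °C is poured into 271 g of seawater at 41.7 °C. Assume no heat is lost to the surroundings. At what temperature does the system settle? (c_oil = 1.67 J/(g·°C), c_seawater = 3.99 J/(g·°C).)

T_f ≈ 47.5 °C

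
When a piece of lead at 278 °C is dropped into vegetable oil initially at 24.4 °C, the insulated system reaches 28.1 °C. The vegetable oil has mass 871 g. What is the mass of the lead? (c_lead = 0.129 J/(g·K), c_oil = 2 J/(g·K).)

m ≈ 200 g

Let T be the final temperature. ΣQ_i = 0:
m·0.129·(28.1 − 278) + 871·2·(28.1 − 24.4) = 0
-32.24 m = -6445.4
m = -6445.4/-32.24 ≈ 199.9 g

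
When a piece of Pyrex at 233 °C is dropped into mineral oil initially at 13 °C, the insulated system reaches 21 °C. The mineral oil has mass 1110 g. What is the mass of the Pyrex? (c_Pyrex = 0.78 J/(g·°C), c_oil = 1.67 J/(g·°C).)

m ≈ 89.7 g

Heat lost by the Pyrex = heat gained by the oil:
m×0.78×(233 − 21) = 1110×1.67×(21 − 13)
165.36 m = 14830  ⇒  m ≈ 89.68 g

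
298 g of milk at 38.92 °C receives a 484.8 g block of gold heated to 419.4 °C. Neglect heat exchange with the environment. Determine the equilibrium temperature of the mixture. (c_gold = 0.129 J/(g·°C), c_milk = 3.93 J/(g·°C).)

T_f ≈ 58.2 °C

Energy conservation, ΣQ = 0:
484.8*0.129*(T − 419.4) + 298*3.93*(T − 38.92) = 0
62.54(T − 419.4) + 1171.1(T − 38.92) = 0
1233.7 T = 71810
T = 71810/1233.7 ≈ 58.21 °C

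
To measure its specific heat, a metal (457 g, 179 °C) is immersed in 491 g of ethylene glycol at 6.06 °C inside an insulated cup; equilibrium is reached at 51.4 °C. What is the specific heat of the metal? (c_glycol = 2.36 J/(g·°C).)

c ≈ 0.901 J/(g·°C)

m_s c (T_s − T_f) = m_glycol c_glycol (T_f − T_0):
457×c×(179 − 51.4) = 491×2.36×(51.4 − 6.06)
58313 c = 52538  ⇒  c ≈ 0.901 J/(g·°C)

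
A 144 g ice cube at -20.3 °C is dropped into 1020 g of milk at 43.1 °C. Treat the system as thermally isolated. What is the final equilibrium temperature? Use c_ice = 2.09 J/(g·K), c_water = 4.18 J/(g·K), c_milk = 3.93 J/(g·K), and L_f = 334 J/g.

Let T be the final temperature. ΣQ_i = 0:
ice -20.3→0 °C: 144·2.09·20.3 = 6109.5
  latent heat to melt: 144·334 = 48096
  warm the meltwater: 601.92 T
  milk: 4008.6(T − 43.1)
4610.5 T = 172771 − 54205 = 118565
T ≈ 25.72 °C (positive, so assuming full melt was valid).

T_f ≈ 25.7 °C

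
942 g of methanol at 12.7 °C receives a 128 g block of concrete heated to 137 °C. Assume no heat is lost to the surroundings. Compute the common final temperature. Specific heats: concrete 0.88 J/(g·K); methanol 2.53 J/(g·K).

T_f is the heat-capacity-weighted average of the initial temperatures:
T_f = (112.64*137 + 2383.3*12.7) / (112.64 + 2383.3)
    = 45699 / 2495.9 ≈ 18.31 °C

T_f ≈ 18.3 °C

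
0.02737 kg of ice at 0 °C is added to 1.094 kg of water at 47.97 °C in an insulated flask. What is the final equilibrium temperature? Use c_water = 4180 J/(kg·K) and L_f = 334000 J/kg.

T_f ≈ 44.8 °C

Let T be the final temperature. ΣQ_i = 0:
fusion: m_ice L_f = 0.02737·334000 = 9141.6
  meltwater 0→T: 0.02737·4180·T = 114.41 T
  water: 4572.9(T − 47.97)
4687.3 T = 219363 − 9141.6 = 210221
T ≈ 44.85 °C — above 0 °C, consistent with complete melting.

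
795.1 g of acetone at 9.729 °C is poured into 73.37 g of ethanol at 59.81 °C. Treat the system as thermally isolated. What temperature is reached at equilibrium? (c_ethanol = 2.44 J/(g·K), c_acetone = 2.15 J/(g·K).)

Conservation of energy gives ΣQ = 0:
73.37*2.44*(T − 59.81) + 795.1*2.15*(T − 9.729) = 0
179.02(T − 59.81) + 1709.5(T − 9.729) = 0
1888.5 T = 27339
T ≈ 14.48 °C

T_f ≈ 14.5 °C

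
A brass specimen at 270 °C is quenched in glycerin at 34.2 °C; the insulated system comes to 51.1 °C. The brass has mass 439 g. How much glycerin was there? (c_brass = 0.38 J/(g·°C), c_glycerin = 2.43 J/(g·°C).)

Heat lost by the brass = heat gained by the glycerin:
439·0.38·(270 − 51.1) = m·2.43·(51.1 − 34.2)
41.07 m = 36517  ⇒  m ≈ 889.2 g

m ≈ 889 g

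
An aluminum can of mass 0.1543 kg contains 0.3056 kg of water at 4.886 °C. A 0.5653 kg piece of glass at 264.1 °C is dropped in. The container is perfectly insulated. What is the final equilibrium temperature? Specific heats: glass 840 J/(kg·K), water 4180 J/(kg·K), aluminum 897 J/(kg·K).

T_f ≈ 70.0 °C

Let T be the final temperature. ΣQ_i = 0:
0.5653*840*(T − 264.1) + 0.3056*4180*(T − 4.886) + 0.1543*897*(T − 4.886) = 0
1890.7 T = 132326
T ≈ 69.99 °C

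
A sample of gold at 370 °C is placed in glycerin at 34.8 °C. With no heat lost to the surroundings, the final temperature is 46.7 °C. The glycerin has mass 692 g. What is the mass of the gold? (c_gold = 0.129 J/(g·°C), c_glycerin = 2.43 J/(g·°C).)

Heat lost by the gold = heat gained by the glycerin:
m·0.129·(370 − 46.7) = 692·2.43·(46.7 − 34.8)
41.71 m = 20011  ⇒  m ≈ 479.8 g

m ≈ 480 g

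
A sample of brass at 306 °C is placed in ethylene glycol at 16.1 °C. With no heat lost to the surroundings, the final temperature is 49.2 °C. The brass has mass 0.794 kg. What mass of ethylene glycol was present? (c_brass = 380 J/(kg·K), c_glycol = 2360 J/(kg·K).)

m ≈ 0.992 kg

Heat lost by the brass = heat gained by the glycol:
0.794×380×(306 − 49.2) = m×2360×(49.2 − 16.1)
78116 m = 77482  ⇒  m ≈ 0.9919 kg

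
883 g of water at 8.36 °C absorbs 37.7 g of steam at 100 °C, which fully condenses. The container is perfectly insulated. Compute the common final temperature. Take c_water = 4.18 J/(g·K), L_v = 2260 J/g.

T_f ≈ 34.3 °C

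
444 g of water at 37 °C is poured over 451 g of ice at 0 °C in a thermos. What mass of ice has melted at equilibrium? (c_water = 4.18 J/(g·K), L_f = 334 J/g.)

Water can give up m c ΔT = 444×4.18×37 = 68669 J before reaching 0 °C.
Fully melting the ice requires m_ice L_f = 451×334 = 150634 J.
That's not enough to melt it all — equilibrium is at 0 °C with ice remaining.
Mass melted = 68669/334 ≈ 205.6 g.

m_melted ≈ 206 g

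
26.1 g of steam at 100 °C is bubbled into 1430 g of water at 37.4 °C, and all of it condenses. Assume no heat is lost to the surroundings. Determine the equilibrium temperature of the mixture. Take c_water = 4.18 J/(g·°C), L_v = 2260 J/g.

T_f ≈ 48.2 °C

Setting the total heat transfer to zero:
latent heat released on condensation: 26.1·2260 = 58986
  condensed water 100 °C→T: 109.1(T − 100)
  original water: 5977.4(T − 37.4)
6086.5 T = 58986 + 10910 + 223555 = 293451
T ≈ 48.21 °C (< 100 °C, so full condensation is consistent).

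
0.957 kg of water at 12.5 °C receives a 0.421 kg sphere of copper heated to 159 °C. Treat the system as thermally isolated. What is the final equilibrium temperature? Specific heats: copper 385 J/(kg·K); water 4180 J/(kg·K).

T_f ≈ 18.2 °C

Heat lost by the copper equals heat gained by the water:
0.421*385*(159 − T) = 0.957*4180*(T − 12.5)
162.09(159 − T) = 4000.3(T − 12.5)
4162.3 T = 75775  ⇒  T ≈ 18.20 °C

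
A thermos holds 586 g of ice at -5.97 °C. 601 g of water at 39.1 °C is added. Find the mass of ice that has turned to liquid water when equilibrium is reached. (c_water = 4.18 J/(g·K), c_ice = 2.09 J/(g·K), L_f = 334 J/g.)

Heat available from the water dropping to 0 °C: 601×4.18×39.1 = 98226 J.
Warming the ice to 0 °C takes 586×2.09×5.97 = 7311.7 J, leaving 90915 J for melting.
Fully melting the ice requires m_ice L_f = 586×334 = 195724 J.
That's not enough to melt it all — equilibrium is at 0 °C with ice remaining.
Mass melted = 90915/334 ≈ 272.2 g.

m_melted ≈ 272 g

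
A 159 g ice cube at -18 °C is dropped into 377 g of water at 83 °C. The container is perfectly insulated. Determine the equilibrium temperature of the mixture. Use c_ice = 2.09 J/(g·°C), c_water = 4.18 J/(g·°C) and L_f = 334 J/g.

T_f ≈ 32.0 °C

Energy balance with sensible and latent terms:
warm ice to 0 °C: 159×2.09×(0 − (-18)) = 5981.6; melt ice: 159×334 = 53106; meltwater 0→T: 159×4.18×T = 664.62 T; water cools: 377×4.18×(T − 83) = 1575.9(T − 83)
2240.5 T = 130796 − 59088 = 71709
T ≈ 32.01 °C. Since T > 0 °C, the all-ice-melts assumption holds.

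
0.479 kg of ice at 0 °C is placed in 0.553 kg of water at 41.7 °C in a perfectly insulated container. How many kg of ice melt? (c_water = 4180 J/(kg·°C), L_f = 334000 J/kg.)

m_melted ≈ 0.289 kg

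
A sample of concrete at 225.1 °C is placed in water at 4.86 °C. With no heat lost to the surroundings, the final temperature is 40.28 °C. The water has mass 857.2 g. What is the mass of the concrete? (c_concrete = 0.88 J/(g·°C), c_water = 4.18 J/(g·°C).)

Taking heat into each body as positive, Σ m c ΔT = 0:
m·0.88·(40.28 − 225.1) + 857.2·4.18·(40.28 − 4.86) = 0
-162.64 m = -126913
m = -126913/-162.64 ≈ 780.3 g

m ≈ 780 g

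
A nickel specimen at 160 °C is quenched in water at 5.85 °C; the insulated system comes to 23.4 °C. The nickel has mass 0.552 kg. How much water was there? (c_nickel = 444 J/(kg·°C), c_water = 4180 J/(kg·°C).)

m ≈ 0.456 kg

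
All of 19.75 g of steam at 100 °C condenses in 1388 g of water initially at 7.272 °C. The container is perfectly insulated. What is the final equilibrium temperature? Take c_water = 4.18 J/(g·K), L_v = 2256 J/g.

T_f ≈ 16.1 °C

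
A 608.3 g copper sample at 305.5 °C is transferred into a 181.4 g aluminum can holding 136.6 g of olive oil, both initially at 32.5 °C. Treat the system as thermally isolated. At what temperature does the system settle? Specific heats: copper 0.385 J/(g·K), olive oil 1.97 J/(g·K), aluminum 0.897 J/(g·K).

Setting the total heat transfer to zero:
608.3*0.385*(T − 305.5) + 136.6*1.97*(T − 32.5) + 181.4*0.897*(T − 32.5) = 0
234.2(T − 305.5) + 269.1(T − 32.5) + 162.72(T − 32.5) = 0
(234.2 + 269.1 + 162.72) T = 234.2*305.5 + 269.1*32.5 + 162.72*32.5
T = 85581 / 666.01 = 128 °C

T_f ≈ 128.5 °C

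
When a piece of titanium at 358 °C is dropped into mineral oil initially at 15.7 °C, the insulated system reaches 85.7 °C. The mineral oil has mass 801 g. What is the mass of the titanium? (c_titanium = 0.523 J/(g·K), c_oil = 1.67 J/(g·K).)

m ≈ 658 g

Taking heat into each body as positive, Σ m c ΔT = 0:
m×0.523×(85.7 − 358) + 801×1.67×(85.7 − 15.7) = 0
-142.41 m = -93637
m = -93637/-142.41 ≈ 657.5 g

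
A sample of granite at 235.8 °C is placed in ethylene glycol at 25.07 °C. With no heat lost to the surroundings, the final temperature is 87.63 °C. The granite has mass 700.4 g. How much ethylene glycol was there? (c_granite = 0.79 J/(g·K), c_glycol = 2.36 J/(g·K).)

m ≈ 555 g

|Q_granite| = |Q_glycol|:
700.4×0.79×(235.8 − 87.63) = m×2.36×(87.63 − 25.07)
147.64 m = 81985  ⇒  m ≈ 555.3 g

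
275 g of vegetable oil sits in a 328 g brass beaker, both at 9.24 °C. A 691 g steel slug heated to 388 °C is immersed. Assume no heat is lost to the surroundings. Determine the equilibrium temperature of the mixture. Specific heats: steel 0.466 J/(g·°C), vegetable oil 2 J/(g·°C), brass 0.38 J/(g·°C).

T_f is the heat-capacity-weighted average of the initial temperatures:
T_f = (322.01·388 + 550·9.24 + 124.64·9.24) / (322.01 + 550 + 124.64)
    = 131172 / 996.65 ≈ 131.61 °C

T_f ≈ 131.6 °C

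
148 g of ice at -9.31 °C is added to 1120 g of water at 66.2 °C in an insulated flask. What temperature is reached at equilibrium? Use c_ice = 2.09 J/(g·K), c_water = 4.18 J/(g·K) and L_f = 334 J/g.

Taking heat into each body as positive, Σ m c ΔT = 0:
warm ice to 0 °C: 148×2.09×(0 − (-9.31)) = 2879.8
  melt ice: 148×334 = 49432
  warm the meltwater: 618.64 T
  water: 4681.6(T − 66.2)
5300.2 T = 309922 − 52312 = 257610
T ≈ 48.60 °C — above 0 °C, consistent with complete melting.

T_f ≈ 48.6 °C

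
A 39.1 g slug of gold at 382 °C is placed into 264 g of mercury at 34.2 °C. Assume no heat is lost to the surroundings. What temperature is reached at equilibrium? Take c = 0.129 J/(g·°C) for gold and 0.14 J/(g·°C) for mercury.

Taking heat into each body as positive, Σ m c ΔT = 0:
39.1×0.129×(T − 382) + 264×0.14×(T − 34.2) = 0
5.044(T − 382) + 36.96(T − 34.2) = 0
(5.044 + 36.96) T = 5.044×382 + 36.96×34.2
T = 3190.8 / 42 = 76 °C

T_f ≈ 76.0 °C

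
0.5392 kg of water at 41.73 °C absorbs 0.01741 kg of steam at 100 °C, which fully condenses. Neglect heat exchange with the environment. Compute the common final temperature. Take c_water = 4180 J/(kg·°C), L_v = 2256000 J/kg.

T_f ≈ 60.4 °C

Let T be the final temperature. ΣQ_i = 0:
latent heat released on condensation: 0.01741×2256000 = 39277; condensed water 100 °C→T: 72.77(T − 100); water warms: 0.5392×4180×(T − 41.73) = 2253.9(T − 41.73)
2326.6 T = 39277 + 7277.4 + 94053 = 140608
T ≈ 60.43 °C — below 100 °C, confirming all the steam condensed.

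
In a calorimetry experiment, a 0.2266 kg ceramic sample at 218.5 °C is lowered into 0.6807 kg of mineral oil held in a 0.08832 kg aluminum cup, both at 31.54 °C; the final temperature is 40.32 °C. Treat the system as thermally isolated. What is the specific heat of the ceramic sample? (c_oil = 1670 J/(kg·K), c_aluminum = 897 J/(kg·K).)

Taking heat into each body as positive, Σ m c ΔT = 0:
0.2266·c·(40.32 − 218.5) + 0.6807·1670·(40.32 − 31.54) + 0.08832·897·(40.32 − 31.54) = 0
-40.38 c = -10676
c = -10676/-40.38 ≈ 264.4 J/(kg·K)

c ≈ 264 J/(kg·K)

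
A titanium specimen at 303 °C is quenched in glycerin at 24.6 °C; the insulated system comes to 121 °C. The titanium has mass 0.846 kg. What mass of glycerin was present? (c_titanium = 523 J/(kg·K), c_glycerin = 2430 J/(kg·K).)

m ≈ 0.344 kg

Setting the total heat transfer to zero:
0.846·523·(121 − 303) + m·2430·(121 − 24.6) = 0
234252 m = 80527
m = 80527/234252 ≈ 0.3438 kg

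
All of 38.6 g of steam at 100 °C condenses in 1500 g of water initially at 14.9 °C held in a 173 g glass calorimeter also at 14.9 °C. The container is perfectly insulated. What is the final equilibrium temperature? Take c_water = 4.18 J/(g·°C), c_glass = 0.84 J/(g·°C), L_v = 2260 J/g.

T_f ≈ 30.3 °C

Heat gained plus heat lost sum to zero:
condense steam: −38.6×2260 = −87236
  condensate cools 100→T: 38.6×4.18×(T − 100) = 161.35(T − 100)
  water warms: 1500×4.18×(T − 14.9) = 6270(T − 14.9)
  glass cup: 173×0.84×(T − 14.9) = 145.32(T − 14.9)
6576.7 T = 87236 + 16135 + 95588 = 198959
T ≈ 30.25 °C (< 100 °C, so full condensation is consistent).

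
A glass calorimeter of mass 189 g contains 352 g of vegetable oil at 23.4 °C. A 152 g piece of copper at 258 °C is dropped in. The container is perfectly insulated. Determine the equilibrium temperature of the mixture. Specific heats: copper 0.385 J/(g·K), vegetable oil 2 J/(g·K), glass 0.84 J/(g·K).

Heat gained plus heat lost sum to zero:
152*0.385*(T − 258) + 352*2*(T − 23.4) + 189*0.84*(T − 23.4) = 0
921.28 T = 35287
T ≈ 38.30 °C

T_f ≈ 38.3 °C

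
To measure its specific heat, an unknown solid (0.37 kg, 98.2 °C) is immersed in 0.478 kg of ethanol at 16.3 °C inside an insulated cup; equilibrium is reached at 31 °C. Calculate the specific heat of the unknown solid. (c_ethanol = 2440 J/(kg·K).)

c ≈ 690 J/(kg·K)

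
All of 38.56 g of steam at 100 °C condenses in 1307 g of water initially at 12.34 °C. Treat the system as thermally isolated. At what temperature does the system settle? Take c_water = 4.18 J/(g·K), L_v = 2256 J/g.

T_f ≈ 30.3 °C

Setting the total heat transfer to zero:
latent heat released on condensation: 38.56×2256 = 86991; condensed water 100 °C→T: 161.18(T − 100); original water: 5463.3(T − 12.34)
5624.4 T = 86991 + 16118 + 67417 = 170526
T ≈ 30.32 °C (< 100 °C, so full condensation is consistent).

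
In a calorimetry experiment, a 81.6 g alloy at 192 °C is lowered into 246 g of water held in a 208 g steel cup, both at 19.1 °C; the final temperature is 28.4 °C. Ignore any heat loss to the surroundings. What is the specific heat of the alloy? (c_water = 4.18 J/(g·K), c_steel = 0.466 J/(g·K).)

Net heat exchanged in the isolated system is zero:
81.6·c·(28.4 − 192) + 246·4.18·(28.4 − 19.1) + 208·0.466·(28.4 − 19.1) = 0
-13350 c = -10464
c = -10464/-13350 ≈ 0.7839 J/(g·K)

c ≈ 0.784 J/(g·K)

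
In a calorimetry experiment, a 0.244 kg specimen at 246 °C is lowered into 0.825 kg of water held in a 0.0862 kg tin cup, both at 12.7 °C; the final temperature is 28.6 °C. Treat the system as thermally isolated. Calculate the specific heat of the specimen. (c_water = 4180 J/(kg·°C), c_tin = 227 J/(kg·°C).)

Energy conservation, ΣQ = 0:
0.244×c×(28.6 − 246) + 0.825×4180×(28.6 − 12.7) + 0.0862×227×(28.6 − 12.7) = 0
-53.05 c = -55142
c = -55142/-53.05 ≈ 1040 J/(kg·°C)

c ≈ 1040 J/(kg·°C)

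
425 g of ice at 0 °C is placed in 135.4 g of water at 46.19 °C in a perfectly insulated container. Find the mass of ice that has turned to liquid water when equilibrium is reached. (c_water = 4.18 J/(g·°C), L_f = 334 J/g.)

m_melted ≈ 78.3 g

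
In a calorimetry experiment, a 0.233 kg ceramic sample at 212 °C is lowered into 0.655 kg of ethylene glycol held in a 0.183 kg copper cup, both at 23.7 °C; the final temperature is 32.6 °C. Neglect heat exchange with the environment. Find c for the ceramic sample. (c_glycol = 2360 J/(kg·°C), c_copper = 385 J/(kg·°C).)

c ≈ 344 J/(kg·°C)

Taking heat into each body as positive, Σ m c ΔT = 0:
0.233×c×(32.6 − 212) + 0.655×2360×(32.6 − 23.7) + 0.183×385×(32.6 − 23.7) = 0
-41.8 c = -14385
c = -14385/-41.8 ≈ 344.1 J/(kg·°C)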